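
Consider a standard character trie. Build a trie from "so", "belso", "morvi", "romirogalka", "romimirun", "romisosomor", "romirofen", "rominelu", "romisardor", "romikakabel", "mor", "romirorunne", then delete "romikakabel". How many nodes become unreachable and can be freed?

After clearing the end-marker at "romikakabel", prune upward until reaching a node still needed by another word.
The suffix "kakabel" (7 nodes) is used only by "romikakabel"; the node for "romi" still has the child "r", so pruning stops there.
Nodes removed: 7

7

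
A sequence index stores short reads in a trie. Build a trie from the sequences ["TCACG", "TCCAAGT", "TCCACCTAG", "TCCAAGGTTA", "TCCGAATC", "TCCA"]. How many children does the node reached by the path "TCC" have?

2

The children of the "TCC" node are the distinct next characters among strings starting with "TCC".
Characters that immediately follow "TCC" among the stored strings: {A, G}.
That node has 2 child edges.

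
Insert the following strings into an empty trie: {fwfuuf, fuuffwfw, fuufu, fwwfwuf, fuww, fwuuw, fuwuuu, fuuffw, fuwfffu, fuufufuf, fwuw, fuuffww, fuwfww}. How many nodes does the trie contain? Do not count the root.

38

For each word, the new-node count is its length minus the longest prefix already in the trie:
  "fwfuuf" → 6 new (f, w, f, u, u, f)
  "fuuffwfw" → prefix "f" already present; 7 new (u, u, f, f, w, f, w)
  "fuufu" → prefix "fuuf" already present; 1 new (u)
  "fwwfwuf" → prefix "fw" already present; 5 new (w, f, w, u, f)
  "fuww" → prefix "fu" already present; 2 new (w, w)
  "fwuuw" → prefix "fw" already present; 3 new (u, u, w)
  "fuwuuu" → prefix "fuw" already present; 3 new (u, u, u)
  "fuuffw" → prefix "fuuffw" already present; 0 new (none)
  "fuwfffu" → prefix "fuw" already present; 4 new (f, f, f, u)
  "fuufufuf" → prefix "fuufu" already present; 3 new (f, u, f)
  "fwuw" → prefix "fwu" already present; 1 new (w)
  "fuuffww" → prefix "fuuffw" already present; 1 new (w)
  "fuwfww" → prefix "fuwf" already present; 2 new (w, w)
Total nodes = 6 + 7 + 1 + 5 + 2 + 3 + 3 + 0 + 4 + 3 + 1 + 1 + 2 = 38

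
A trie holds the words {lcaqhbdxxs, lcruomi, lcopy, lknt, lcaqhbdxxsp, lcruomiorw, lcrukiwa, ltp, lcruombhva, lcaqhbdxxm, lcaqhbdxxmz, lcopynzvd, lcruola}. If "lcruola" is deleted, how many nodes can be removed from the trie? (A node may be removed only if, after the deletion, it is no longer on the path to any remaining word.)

Walk "lcruola" from the leaf back toward the root, removing each node that no remaining word uses.
The suffix "la" (2 nodes) is used only by "lcruola"; the node for "lcruo" still has the child "m", so pruning stops there.
Nodes removed: 2

2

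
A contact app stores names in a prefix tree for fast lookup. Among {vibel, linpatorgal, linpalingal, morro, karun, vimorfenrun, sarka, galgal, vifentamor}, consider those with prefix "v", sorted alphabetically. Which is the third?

vimorfenrun

Filter for "v…" and sort: "vibel", "vifentamor", "vimorfenrun"
The 3rd is vimorfenrun.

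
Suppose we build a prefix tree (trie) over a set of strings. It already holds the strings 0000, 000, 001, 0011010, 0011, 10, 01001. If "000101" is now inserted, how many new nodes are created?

3

Walking "000101" from the root, the first 3 characters ("000") follow existing edges; "1" is the first miss.
New nodes needed: |"000101"| − 3 = 6 − 3 = 3.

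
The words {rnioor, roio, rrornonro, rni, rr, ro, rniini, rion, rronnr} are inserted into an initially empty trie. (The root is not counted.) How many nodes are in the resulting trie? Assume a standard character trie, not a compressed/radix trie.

26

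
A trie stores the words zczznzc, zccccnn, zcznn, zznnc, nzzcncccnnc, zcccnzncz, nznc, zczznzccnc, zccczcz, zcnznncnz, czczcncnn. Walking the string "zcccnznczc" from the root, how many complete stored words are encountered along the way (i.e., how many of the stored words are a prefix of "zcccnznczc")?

1

Walk "zcccnznczc" from the root; an end-of-word marker is hit whenever a stored word is a prefix of "zcccnznczc".
Prefixes of the query that are stored words: "zcccnzncz"
Count: 1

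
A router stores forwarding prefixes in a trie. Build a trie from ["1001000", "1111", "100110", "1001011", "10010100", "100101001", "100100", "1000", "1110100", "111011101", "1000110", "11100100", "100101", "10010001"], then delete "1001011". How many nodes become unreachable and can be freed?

A node on "1001011"'s path can go only if nothing else ends at it or branches off below it.
The suffix "1" (1 node) is used only by "1001011"; the node for "100101" still has the child "0", so pruning stops there.
Nodes removed: 1

1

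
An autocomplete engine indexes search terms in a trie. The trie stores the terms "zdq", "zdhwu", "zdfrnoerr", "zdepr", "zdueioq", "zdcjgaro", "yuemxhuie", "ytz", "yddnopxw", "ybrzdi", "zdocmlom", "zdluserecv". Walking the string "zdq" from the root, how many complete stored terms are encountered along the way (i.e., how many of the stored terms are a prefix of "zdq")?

1

Walk "zdq" from the root; an end-of-word marker is hit whenever a stored word is a prefix of "zdq".
Prefixes of the query that are stored words: "zdq"
Count: 1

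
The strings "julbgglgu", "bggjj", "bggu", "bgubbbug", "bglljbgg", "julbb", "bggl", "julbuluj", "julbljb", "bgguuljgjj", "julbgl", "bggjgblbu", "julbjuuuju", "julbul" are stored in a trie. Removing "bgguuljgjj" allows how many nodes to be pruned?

6

A node on "bgguuljgjj"'s path can go only if nothing else ends at it or branches off below it.
The suffix "uljgjj" (6 nodes) is used only by "bgguuljgjj"; "bggu" is itself a stored word, so pruning stops there.
Nodes removed: 6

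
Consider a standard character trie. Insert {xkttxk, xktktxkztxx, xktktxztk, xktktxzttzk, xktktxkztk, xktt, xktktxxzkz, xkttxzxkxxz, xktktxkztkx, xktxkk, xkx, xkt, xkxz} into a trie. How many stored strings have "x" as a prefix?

13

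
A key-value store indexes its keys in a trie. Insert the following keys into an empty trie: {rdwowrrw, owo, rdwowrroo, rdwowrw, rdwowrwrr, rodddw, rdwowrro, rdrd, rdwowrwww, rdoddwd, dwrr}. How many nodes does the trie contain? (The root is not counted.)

For each word, the new-node count is its length minus the longest prefix already in the trie:
  "rdwowrrw" → 8 new (r, d, w, o, w, r, r, w)
  "owo" → 3 new (o, w, o)
  "rdwowrroo" → prefix "rdwowrr" already present; 2 new (o, o)
  "rdwowrw" → prefix "rdwowr" already present; 1 new (w)
  "rdwowrwrr" → prefix "rdwowrw" already present; 2 new (r, r)
  "rodddw" → prefix "r" already present; 5 new (o, d, d, d, w)
  "rdwowrro" → prefix "rdwowrro" already present; 0 new (none)
  "rdrd" → prefix "rd" already present; 2 new (r, d)
  "rdwowrwww" → prefix "rdwowrw" already present; 2 new (w, w)
  "rdoddwd" → prefix "rd" already present; 5 new (o, d, d, w, d)
  "dwrr" → 4 new (d, w, r, r)
Total nodes = 8 + 3 + 2 + 1 + 2 + 5 + 0 + 2 + 2 + 5 + 4 = 34

34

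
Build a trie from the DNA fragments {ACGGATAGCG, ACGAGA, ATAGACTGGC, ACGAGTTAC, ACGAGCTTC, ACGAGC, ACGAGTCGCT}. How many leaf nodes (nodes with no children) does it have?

Leaves are exactly the stored words that no other stored word extends.
Those words: "ACGAGA", "ACGAGCTTC", "ACGAGTCGCT", "ACGAGTTAC", "ACGGATAGCG", "ATAGACTGGC"
Leaf count: 6

6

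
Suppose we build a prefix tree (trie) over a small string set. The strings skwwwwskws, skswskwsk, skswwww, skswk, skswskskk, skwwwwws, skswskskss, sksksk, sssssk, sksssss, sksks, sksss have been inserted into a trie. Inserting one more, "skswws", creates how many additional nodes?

"sksww" is already a path in the trie; the remaining "s" must be added.
Each of the 1 remaining characters creates one node.

1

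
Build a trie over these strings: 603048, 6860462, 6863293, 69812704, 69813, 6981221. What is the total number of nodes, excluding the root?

Insert word by word; a character creates a node only if that edge doesn't already exist:
  "603048" → 6 new (6, 0, 3, 0, 4, 8)
  "6860462" → prefix "6" already present; 6 new (8, 6, 0, 4, 6, 2)
  "6863293" → prefix "686" already present; 4 new (3, 2, 9, 3)
  "69812704" → prefix "6" already present; 7 new (9, 8, 1, 2, 7, 0, 4)
  "69813" → prefix "6981" already present; 1 new (3)
  "6981221" → prefix "69812" already present; 2 new (2, 1)
Total nodes = 6 + 6 + 4 + 7 + 1 + 2 = 26

26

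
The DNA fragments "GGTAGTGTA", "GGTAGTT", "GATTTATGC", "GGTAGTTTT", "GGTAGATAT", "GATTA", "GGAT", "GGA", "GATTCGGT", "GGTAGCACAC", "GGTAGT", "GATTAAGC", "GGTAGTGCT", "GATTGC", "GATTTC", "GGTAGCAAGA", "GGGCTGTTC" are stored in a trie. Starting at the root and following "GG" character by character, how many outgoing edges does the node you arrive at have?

Follow the path "GG" to its node, then look at its outgoing edges.
Distinct next characters after "GG": A, G, T.
That node has 3 child edges.

3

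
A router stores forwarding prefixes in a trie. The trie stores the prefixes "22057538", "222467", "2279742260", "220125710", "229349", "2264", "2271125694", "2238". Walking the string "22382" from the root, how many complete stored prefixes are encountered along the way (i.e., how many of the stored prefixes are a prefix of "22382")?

1

Walk "22382" from the root; an end-of-word marker is hit whenever a stored word is a prefix of "22382".
Prefixes of the query that are stored words: "2238"
Count: 1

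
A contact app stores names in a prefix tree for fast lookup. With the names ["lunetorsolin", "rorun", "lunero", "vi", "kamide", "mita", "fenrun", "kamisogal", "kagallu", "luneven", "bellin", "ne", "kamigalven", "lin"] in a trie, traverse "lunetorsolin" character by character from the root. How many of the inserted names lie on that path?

Traverse "lunetorsolin" character by character; count nodes along the way that are marked as word ends.
Prefixes of the query that are stored words: "lunetorsolin"
Count: 1

1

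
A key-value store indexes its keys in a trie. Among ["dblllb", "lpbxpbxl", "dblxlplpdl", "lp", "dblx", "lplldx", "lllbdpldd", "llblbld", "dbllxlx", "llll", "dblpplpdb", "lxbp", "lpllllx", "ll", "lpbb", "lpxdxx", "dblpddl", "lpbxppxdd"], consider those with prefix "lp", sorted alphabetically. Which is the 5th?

DFS of the "lp" subtree visits, in order: "lp", "lpbb", "lpbxpbxl", "lpbxppxdd", "lplldx", "lpllllx", "lpxdxx"
The 5th is lplldx.

lplldx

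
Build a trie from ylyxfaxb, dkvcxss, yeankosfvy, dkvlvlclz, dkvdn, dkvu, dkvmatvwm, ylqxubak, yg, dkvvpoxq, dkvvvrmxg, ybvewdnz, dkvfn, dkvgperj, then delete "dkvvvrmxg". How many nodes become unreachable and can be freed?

After clearing the end-marker at "dkvvvrmxg", prune upward until reaching a node still needed by another word.
The suffix "vrmxg" (5 nodes) is used only by "dkvvvrmxg"; the node for "dkvv" still has the child "p", so pruning stops there.
Nodes removed: 5

5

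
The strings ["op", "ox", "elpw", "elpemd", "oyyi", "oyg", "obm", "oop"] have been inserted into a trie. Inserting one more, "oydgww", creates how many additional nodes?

The longest prefix of "oydgww" already in the trie is "oy" (length 2).
So 6 − 2 = 4 new nodes.

4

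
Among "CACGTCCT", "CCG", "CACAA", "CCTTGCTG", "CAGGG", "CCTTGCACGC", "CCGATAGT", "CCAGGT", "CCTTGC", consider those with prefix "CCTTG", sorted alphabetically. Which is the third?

CCTTGCTG

Filter for "CCTTG…" and sort: "CCTTGC", "CCTTGCACGC", "CCTTGCTG"
Position 3: CCTTGCTG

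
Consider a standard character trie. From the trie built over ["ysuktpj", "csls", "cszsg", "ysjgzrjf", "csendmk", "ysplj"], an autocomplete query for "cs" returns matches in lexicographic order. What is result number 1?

csendmk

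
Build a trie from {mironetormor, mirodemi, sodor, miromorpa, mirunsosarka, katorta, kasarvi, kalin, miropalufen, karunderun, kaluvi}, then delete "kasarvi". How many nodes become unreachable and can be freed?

Walk "kasarvi" from the leaf back toward the root, removing each node that no remaining word uses.
The suffix "sarvi" (5 nodes) is used only by "kasarvi"; the node for "ka" still has the child "t", so pruning stops there.
Nodes removed: 5

5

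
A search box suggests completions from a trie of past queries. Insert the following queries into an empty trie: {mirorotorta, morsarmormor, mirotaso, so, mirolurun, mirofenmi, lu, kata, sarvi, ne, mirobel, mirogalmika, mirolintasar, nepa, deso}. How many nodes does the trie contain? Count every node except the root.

Count nodes per top-level branch (shared prefixes stored once):
  'd'-branch (deso): 4 nodes
  'k'-branch (kata): 4 nodes
  'l'-branch (lu): 2 nodes
  'm'-branch (mirobel, mirofenmi, mirogalmika, mirolintasar, mirolurun, mirorotorta, mirotaso, morsarmormor): 53 nodes
  'n'-branch (ne, nepa): 4 nodes
  's'-branch (sarvi, so): 6 nodes
Sum: 73

73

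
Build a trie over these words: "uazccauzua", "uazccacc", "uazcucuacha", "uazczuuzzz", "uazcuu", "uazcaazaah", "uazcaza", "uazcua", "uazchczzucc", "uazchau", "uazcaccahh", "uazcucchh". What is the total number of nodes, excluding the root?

52

For each word, the new-node count is its length minus the longest prefix already in the trie:
  "uazccauzua" → 10 new (u, a, z, c, c, a, u, z, u, a)
  "uazccacc" → prefix "uazcca" already present; 2 new (c, c)
  "uazcucuacha" → prefix "uazc" already present; 7 new (u, c, u, a, c, h, a)
  "uazczuuzzz" → prefix "uazc" already present; 6 new (z, u, u, z, z, z)
  "uazcuu" → prefix "uazcu" already present; 1 new (u)
  "uazcaazaah" → prefix "uazc" already present; 6 new (a, a, z, a, a, h)
  "uazcaza" → prefix "uazca" already present; 2 new (z, a)
  "uazcua" → prefix "uazcu" already present; 1 new (a)
  "uazchczzucc" → prefix "uazc" already present; 7 new (h, c, z, z, u, c, c)
  "uazchau" → prefix "uazch" already present; 2 new (a, u)
  "uazcaccahh" → prefix "uazca" already present; 5 new (c, c, a, h, h)
  "uazcucchh" → prefix "uazcuc" already present; 3 new (c, h, h)
Total nodes = 10 + 2 + 7 + 6 + 1 + 6 + 2 + 1 + 7 + 2 + 5 + 3 = 52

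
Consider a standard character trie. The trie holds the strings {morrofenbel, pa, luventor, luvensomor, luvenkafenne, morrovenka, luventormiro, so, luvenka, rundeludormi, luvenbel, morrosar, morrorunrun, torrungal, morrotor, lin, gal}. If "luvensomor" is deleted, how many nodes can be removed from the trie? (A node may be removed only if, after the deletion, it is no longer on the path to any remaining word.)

5

After clearing the end-marker at "luvensomor", prune upward until reaching a node still needed by another word.
The suffix "somor" (5 nodes) is used only by "luvensomor"; the node for "luven" still has the child "t", so pruning stops there.
Nodes removed: 5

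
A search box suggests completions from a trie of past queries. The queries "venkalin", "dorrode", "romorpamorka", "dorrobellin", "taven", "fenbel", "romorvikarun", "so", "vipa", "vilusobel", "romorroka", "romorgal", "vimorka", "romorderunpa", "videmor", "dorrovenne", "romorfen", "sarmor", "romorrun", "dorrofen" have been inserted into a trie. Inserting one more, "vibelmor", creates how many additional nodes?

6

Walking "vibelmor" from the root, the first 2 characters ("vi") follow existing edges; "b" is the first miss.
New nodes needed: |"vibelmor"| − 2 = 8 − 2 = 6.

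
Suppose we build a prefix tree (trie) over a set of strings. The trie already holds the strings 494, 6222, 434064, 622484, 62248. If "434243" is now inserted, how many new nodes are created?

3

The longest prefix of "434243" already in the trie is "434" (length 3).
Each of the 3 remaining characters creates one node.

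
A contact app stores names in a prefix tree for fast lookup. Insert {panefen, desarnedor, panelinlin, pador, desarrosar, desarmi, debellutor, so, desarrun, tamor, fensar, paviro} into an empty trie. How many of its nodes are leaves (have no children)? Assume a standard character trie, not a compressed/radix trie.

Leaves are exactly the stored words that no other stored word extends.
Those words: "debellutor", "desarmi", "desarnedor", "desarrosar", "desarrun", "fensar", "pador", "panefen", "panelinlin", "paviro", "so", "tamor"
Leaf count: 12

12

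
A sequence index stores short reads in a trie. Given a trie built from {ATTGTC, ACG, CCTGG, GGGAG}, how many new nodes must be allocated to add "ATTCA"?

"ATT" is already a path in the trie; the remaining "CA" must be added.
So 5 − 3 = 2 new nodes.

2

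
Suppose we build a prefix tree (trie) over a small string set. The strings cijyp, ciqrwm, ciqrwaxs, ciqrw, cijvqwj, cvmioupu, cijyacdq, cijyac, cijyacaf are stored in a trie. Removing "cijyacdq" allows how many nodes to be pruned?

2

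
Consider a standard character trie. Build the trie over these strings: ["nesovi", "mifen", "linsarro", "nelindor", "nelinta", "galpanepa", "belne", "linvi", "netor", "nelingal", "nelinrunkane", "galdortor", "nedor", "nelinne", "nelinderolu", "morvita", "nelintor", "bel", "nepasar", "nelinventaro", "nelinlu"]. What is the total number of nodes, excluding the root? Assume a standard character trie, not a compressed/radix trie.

94

For each word, the new-node count is its length minus the longest prefix already in the trie:
  "nesovi" → 6 new (n, e, s, o, v, i)
  "mifen" → 5 new (m, i, f, e, n)
  "linsarro" → 8 new (l, i, n, s, a, r, r, o)
  "nelindor" → prefix "ne" already present; 6 new (l, i, n, d, o, r)
  "nelinta" → prefix "nelin" already present; 2 new (t, a)
  "galpanepa" → 9 new (g, a, l, p, a, n, e, p, a)
  "belne" → 5 new (b, e, l, n, e)
  "linvi" → prefix "lin" already present; 2 new (v, i)
  "netor" → prefix "ne" already present; 3 new (t, o, r)
  "nelingal" → prefix "nelin" already present; 3 new (g, a, l)
  "nelinrunkane" → prefix "nelin" already present; 7 new (r, u, n, k, a, n, e)
  "galdortor" → prefix "gal" already present; 6 new (d, o, r, t, o, r)
  "nedor" → prefix "ne" already present; 3 new (d, o, r)
  "nelinne" → prefix "nelin" already present; 2 new (n, e)
  "nelinderolu" → prefix "nelind" already present; 5 new (e, r, o, l, u)
  "morvita" → prefix "m" already present; 6 new (o, r, v, i, t, a)
  "nelintor" → prefix "nelint" already present; 2 new (o, r)
  "bel" → prefix "bel" already present; 0 new (none)
  "nepasar" → prefix "ne" already present; 5 new (p, a, s, a, r)
  "nelinventaro" → prefix "nelin" already present; 7 new (v, e, n, t, a, r, o)
  "nelinlu" → prefix "nelin" already present; 2 new (l, u)
Total nodes = 6 + 5 + 8 + 6 + 2 + 9 + 5 + 2 + 3 + 3 + 7 + 6 + 3 + 2 + 5 + 6 + 2 + 0 + 5 + 7 + 2 = 94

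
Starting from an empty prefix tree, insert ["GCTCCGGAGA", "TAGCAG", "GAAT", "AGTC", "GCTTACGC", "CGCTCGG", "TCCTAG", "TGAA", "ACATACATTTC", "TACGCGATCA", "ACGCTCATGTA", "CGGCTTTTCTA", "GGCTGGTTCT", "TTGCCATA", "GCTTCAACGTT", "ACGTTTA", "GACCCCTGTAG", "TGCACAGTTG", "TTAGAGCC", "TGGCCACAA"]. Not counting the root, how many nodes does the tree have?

136

Insert word by word; a character creates a node only if that edge doesn't already exist:
  "GCTCCGGAGA" → 10 new (G, C, T, C, C, G, G, A, G, A)
  "TAGCAG" → 6 new (T, A, G, C, A, G)
  "GAAT" → prefix "G" already present; 3 new (A, A, T)
  "AGTC" → 4 new (A, G, T, C)
  "GCTTACGC" → prefix "GCT" already present; 5 new (T, A, C, G, C)
  "CGCTCGG" → 7 new (C, G, C, T, C, G, G)
  "TCCTAG" → prefix "T" already present; 5 new (C, C, T, A, G)
  "TGAA" → prefix "T" already present; 3 new (G, A, A)
  "ACATACATTTC" → prefix "A" already present; 10 new (C, A, T, A, C, A, T, T, T, C)
  "TACGCGATCA" → prefix "TA" already present; 8 new (C, G, C, G, A, T, C, A)
  "ACGCTCATGTA" → prefix "AC" already present; 9 new (G, C, T, C, A, T, G, T, A)
  "CGGCTTTTCTA" → prefix "CG" already present; 9 new (G, C, T, T, T, T, C, T, A)
  "GGCTGGTTCT" → prefix "G" already present; 9 new (G, C, T, G, G, T, T, C, T)
  "TTGCCATA" → prefix "T" already present; 7 new (T, G, C, C, A, T, A)
  "GCTTCAACGTT" → prefix "GCTT" already present; 7 new (C, A, A, C, G, T, T)
  "ACGTTTA" → prefix "ACG" already present; 4 new (T, T, T, A)
  "GACCCCTGTAG" → prefix "GA" already present; 9 new (C, C, C, C, T, G, T, A, G)
  "TGCACAGTTG" → prefix "TG" already present; 8 new (C, A, C, A, G, T, T, G)
  "TTAGAGCC" → prefix "TT" already present; 6 new (A, G, A, G, C, C)
  "TGGCCACAA" → prefix "TG" already present; 7 new (G, C, C, A, C, A, A)
Total nodes = 10 + 6 + 3 + 4 + 5 + 7 + 5 + 3 + 10 + 8 + 9 + 9 + 9 + 7 + 7 + 4 + 9 + 8 + 6 + 7 = 136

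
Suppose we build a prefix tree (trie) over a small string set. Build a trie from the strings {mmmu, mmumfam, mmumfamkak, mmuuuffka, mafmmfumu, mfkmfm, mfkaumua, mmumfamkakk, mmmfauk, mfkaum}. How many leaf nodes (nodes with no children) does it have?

7

A leaf is a node with no children — equivalently, the end of a word that is not a proper prefix of any other stored word.
Those words: "mafmmfumu", "mfkaumua", "mfkmfm", "mmmfauk", "mmmu", "mmumfamkakk", "mmuuuffka"
Leaf count: 7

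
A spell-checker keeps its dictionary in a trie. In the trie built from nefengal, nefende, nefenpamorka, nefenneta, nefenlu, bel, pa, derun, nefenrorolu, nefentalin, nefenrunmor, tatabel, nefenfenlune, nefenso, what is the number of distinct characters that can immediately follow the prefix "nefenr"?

The children of the "nefenr" node are the distinct next characters among strings starting with "nefenr".
Distinct next characters after "nefenr": o, u.
That node has 2 child edges.

2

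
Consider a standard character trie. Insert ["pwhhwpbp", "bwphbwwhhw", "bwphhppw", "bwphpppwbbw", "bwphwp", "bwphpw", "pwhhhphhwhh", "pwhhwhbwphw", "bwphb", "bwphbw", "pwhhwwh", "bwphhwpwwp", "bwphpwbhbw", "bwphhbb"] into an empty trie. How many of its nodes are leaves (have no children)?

A leaf is a node with no children — equivalently, the end of a word that is not a proper prefix of any other stored word.
Those words: "bwphbwwhhw", "bwphhbb", "bwphhppw", "bwphhwpwwp", "bwphpppwbbw", "bwphpwbhbw", "bwphwp", "pwhhhphhwhh", "pwhhwhbwphw", "pwhhwpbp", "pwhhwwh"
Leaf count: 11

11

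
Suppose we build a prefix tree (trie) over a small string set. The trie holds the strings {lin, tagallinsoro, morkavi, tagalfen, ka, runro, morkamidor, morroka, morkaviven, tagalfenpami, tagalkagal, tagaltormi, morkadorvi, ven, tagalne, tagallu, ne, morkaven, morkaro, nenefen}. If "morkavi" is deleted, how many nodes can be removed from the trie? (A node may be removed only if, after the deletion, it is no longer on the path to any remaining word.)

Walk "morkavi" from the leaf back toward the root, removing each node that no remaining word uses.
Every node on "morkavi" is still needed (e.g. by "morkaviven"), so nothing is freed.
Nodes removed: 0

0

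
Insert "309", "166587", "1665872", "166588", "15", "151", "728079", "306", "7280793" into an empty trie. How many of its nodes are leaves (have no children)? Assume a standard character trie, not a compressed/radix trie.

6

Leaves are exactly the stored words that no other stored word extends.
Those words: "151", "1665872", "166588", "306", "309", "7280793"
Leaf count: 6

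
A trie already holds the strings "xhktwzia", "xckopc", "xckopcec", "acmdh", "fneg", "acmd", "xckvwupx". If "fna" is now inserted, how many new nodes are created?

"fn" is already a path in the trie; the remaining "a" must be added.
New nodes needed: |"fna"| − 2 = 3 − 2 = 1.

1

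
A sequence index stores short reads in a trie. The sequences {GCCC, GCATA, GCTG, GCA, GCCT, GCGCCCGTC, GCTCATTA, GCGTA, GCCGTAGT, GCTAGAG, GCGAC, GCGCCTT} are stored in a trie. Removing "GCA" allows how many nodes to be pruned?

A node on "GCA"'s path can go only if nothing else ends at it or branches off below it.
Every node on "GCA" is still needed (e.g. by "GCATA"), so nothing is freed.
Nodes removed: 0

0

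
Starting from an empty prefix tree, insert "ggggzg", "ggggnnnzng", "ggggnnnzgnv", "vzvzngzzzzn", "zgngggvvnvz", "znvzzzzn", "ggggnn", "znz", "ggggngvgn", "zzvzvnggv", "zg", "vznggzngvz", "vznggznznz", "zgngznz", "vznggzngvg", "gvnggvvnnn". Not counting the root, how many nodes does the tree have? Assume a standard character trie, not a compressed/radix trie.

For each word, the new-node count is its length minus the longest prefix already in the trie:
  "ggggzg" → 6 new (g, g, g, g, z, g)
  "ggggnnnzng" → prefix "gggg" already present; 6 new (n, n, n, z, n, g)
  "ggggnnnzgnv" → prefix "ggggnnnz" already present; 3 new (g, n, v)
  "vzvzngzzzzn" → 11 new (v, z, v, z, n, g, z, z, z, z, n)
  "zgngggvvnvz" → 11 new (z, g, n, g, g, g, v, v, n, v, z)
  "znvzzzzn" → prefix "z" already present; 7 new (n, v, z, z, z, z, n)
  "ggggnn" → prefix "ggggnn" already present; 0 new (none)
  "znz" → prefix "zn" already present; 1 new (z)
  "ggggngvgn" → prefix "ggggn" already present; 4 new (g, v, g, n)
  "zzvzvnggv" → prefix "z" already present; 8 new (z, v, z, v, n, g, g, v)
  "zg" → prefix "zg" already present; 0 new (none)
  "vznggzngvz" → prefix "vz" already present; 8 new (n, g, g, z, n, g, v, z)
  "vznggznznz" → prefix "vznggzn" already present; 3 new (z, n, z)
  "zgngznz" → prefix "zgng" already present; 3 new (z, n, z)
  "vznggzngvg" → prefix "vznggzngv" already present; 1 new (g)
  "gvnggvvnnn" → prefix "g" already present; 9 new (v, n, g, g, v, v, n, n, n)
Total nodes = 6 + 6 + 3 + 11 + 11 + 7 + 0 + 1 + 4 + 8 + 0 + 8 + 3 + 3 + 1 + 9 = 81

81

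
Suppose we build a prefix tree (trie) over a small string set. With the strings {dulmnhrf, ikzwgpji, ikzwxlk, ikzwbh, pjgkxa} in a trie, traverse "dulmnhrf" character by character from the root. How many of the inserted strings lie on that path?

Walk "dulmnhrf" from the root; an end-of-word marker is hit whenever a stored word is a prefix of "dulmnhrf".
Prefixes of the query that are stored words: "dulmnhrf"
Count: 1

1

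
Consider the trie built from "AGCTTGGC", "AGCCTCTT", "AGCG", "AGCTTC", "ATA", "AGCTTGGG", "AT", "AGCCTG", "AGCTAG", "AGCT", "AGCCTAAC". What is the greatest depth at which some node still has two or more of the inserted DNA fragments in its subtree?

7

Look for the deepest trie node that still has at least two words in its subtree.
"AGCTTGGC" and "AGCTTGGG" agree on "AGCTTGG" (7 characters) before diverging; nothing deeper is shared.
Longest shared-prefix length: 7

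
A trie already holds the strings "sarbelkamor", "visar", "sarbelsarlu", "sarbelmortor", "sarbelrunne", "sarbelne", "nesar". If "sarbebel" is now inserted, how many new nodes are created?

Walking "sarbebel" from the root, the first 5 characters ("sarbe") follow existing edges; "b" is the first miss.
New nodes needed: |"sarbebel"| − 5 = 8 − 5 = 3.

3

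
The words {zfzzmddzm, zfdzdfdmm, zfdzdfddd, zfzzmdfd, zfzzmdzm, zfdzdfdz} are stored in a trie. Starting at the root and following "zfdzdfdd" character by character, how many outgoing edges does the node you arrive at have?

1

Follow the path "zfdzdfdd" to its node, then look at its outgoing edges.
Distinct next characters after "zfdzdfdd": d.
That node has 1 child edge.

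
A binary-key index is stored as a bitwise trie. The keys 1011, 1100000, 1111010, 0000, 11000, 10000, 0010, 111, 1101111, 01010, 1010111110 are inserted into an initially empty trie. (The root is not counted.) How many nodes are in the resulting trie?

Insert word by word; a character creates a node only if that edge doesn't already exist:
  "1011" → 4 new (1, 0, 1, 1)
  "1100000" → prefix "1" already present; 6 new (1, 0, 0, 0, 0, 0)
  "1111010" → prefix "11" already present; 5 new (1, 1, 0, 1, 0)
  "0000" → 4 new (0, 0, 0, 0)
  "11000" → prefix "11000" already present; 0 new (none)
  "10000" → prefix "10" already present; 3 new (0, 0, 0)
  "0010" → prefix "00" already present; 2 new (1, 0)
  "111" → prefix "111" already present; 0 new (none)
  "1101111" → prefix "110" already present; 4 new (1, 1, 1, 1)
  "01010" → prefix "0" already present; 4 new (1, 0, 1, 0)
  "1010111110" → prefix "101" already present; 7 new (0, 1, 1, 1, 1, 1, 0)
Total nodes = 4 + 6 + 5 + 4 + 0 + 3 + 2 + 0 + 4 + 4 + 7 = 39

39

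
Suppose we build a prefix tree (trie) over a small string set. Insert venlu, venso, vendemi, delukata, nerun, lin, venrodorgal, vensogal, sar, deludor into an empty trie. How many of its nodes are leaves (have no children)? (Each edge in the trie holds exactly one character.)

Leaves are exactly the stored words that no other stored word extends.
Those words: "deludor", "delukata", "lin", "nerun", "sar", "vendemi", "venlu", "venrodorgal", "vensogal"
Leaf count: 9

9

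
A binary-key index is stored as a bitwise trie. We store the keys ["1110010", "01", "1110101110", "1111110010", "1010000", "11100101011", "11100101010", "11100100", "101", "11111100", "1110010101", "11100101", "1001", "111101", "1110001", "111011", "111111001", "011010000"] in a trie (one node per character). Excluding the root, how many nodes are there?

Count nodes per top-level branch (shared prefixes stored once):
  '0'-branch (01, 011010000): 9 nodes
  '1'-branch (1001, 101, 1010000, 1110001, 1110010, 11100100, 11100101, 1110010101, 11100101010, 11100101011, 1110101110, 111011, 111101, 11111100, 111111001, 1111110010): 39 nodes
Sum: 48

48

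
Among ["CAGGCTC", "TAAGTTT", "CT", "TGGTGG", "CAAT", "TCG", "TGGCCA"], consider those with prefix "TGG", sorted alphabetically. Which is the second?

TGGTGG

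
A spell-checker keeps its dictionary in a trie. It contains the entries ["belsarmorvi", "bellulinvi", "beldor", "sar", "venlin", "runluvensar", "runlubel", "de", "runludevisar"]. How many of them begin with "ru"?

3

Walk to "ru"; the words in its subtree are exactly those with that prefix.
Matches: "runlubel", "runludevisar", "runluvensar"
Count: 3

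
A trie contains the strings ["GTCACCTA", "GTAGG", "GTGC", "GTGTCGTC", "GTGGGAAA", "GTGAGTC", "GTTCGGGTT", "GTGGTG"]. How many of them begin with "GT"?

Traverse to the node for "GT", then collect every word in that subtree.
Words under "GT": GTAGG, GTCACCTA, GTGAGTC, GTGC, GTGGGAAA, GTGGTG, GTGTCGTC, GTTCGGGTT
Count: 8

8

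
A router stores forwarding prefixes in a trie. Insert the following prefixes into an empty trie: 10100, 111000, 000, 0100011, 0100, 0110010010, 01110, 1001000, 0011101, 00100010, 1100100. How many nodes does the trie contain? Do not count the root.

49

For each word, the new-node count is its length minus the longest prefix already in the trie:
  "10100" → 5 new (1, 0, 1, 0, 0)
  "111000" → prefix "1" already present; 5 new (1, 1, 0, 0, 0)
  "000" → 3 new (0, 0, 0)
  "0100011" → prefix "0" already present; 6 new (1, 0, 0, 0, 1, 1)
  "0100" → prefix "0100" already present; 0 new (none)
  "0110010010" → prefix "01" already present; 8 new (1, 0, 0, 1, 0, 0, 1, 0)
  "01110" → prefix "011" already present; 2 new (1, 0)
  "1001000" → prefix "10" already present; 5 new (0, 1, 0, 0, 0)
  "0011101" → prefix "00" already present; 5 new (1, 1, 1, 0, 1)
  "00100010" → prefix "001" already present; 5 new (0, 0, 0, 1, 0)
  "1100100" → prefix "11" already present; 5 new (0, 0, 1, 0, 0)
Total nodes = 5 + 5 + 3 + 6 + 0 + 8 + 2 + 5 + 5 + 5 + 5 = 49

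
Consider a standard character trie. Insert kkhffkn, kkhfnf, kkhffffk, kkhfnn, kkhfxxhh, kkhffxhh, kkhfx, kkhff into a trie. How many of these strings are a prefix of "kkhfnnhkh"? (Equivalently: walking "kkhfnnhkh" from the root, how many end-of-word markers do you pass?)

Traverse "kkhfnnhkh" character by character; count nodes along the way that are marked as word ends.
Prefixes of the query that are stored words: "kkhfnn"
Count: 1

1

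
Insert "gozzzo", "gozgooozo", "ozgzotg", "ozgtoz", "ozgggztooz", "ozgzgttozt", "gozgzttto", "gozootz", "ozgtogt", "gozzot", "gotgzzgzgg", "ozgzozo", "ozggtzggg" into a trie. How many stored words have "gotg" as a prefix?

Traverse to the node for "gotg", then collect every word in that subtree.
Matches: "gotgzzgzgg"
Count: 1

1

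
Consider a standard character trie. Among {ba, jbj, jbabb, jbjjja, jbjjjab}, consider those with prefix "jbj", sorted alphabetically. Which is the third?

Words with prefix "jbj", in lexicographic order: "jbj", "jbjjja", "jbjjjab"
The 3rd is jbjjjab.

jbjjjab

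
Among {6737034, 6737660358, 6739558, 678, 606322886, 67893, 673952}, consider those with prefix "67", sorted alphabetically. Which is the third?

673952

Words with prefix "67", in lexicographic order: "6737034", "6737660358", "673952", "6739558", "678", "67893"
Position 3: 673952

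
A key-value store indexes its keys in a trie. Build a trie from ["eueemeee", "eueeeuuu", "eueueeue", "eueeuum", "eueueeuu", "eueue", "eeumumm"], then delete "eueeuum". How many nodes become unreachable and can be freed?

Walk "eueeuum" from the leaf back toward the root, removing each node that no remaining word uses.
The suffix "uum" (3 nodes) is used only by "eueeuum"; the node for "euee" still has the child "m", so pruning stops there.
Nodes removed: 3

3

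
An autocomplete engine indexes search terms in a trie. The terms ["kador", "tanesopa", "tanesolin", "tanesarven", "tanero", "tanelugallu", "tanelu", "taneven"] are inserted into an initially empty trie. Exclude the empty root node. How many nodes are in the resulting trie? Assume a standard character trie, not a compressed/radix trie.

Insert word by word; a character creates a node only if that edge doesn't already exist:
  "kador" → 5 new (k, a, d, o, r)
  "tanesopa" → 8 new (t, a, n, e, s, o, p, a)
  "tanesolin" → prefix "taneso" already present; 3 new (l, i, n)
  "tanesarven" → prefix "tanes" already present; 5 new (a, r, v, e, n)
  "tanero" → prefix "tane" already present; 2 new (r, o)
  "tanelugallu" → prefix "tane" already present; 7 new (l, u, g, a, l, l, u)
  "tanelu" → prefix "tanelu" already present; 0 new (none)
  "taneven" → prefix "tane" already present; 3 new (v, e, n)
Total nodes = 5 + 8 + 3 + 5 + 2 + 7 + 0 + 3 = 33

33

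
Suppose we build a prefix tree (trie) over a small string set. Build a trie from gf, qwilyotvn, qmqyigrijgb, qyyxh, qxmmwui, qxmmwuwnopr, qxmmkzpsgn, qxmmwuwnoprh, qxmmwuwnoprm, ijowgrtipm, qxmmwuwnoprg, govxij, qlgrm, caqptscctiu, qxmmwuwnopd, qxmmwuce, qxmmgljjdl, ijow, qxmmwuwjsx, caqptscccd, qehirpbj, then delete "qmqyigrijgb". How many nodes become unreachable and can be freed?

A node on "qmqyigrijgb"'s path can go only if nothing else ends at it or branches off below it.
The suffix "mqyigrijgb" (10 nodes) is used only by "qmqyigrijgb"; the node for "q" still has the child "w", so pruning stops there.
Nodes removed: 10

10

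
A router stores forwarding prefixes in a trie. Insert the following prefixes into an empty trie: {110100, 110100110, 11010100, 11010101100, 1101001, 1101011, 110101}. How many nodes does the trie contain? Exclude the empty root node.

Trie structure (* marks end of a word):
(root)
└─ 1
   └─ 1
      └─ 0
         └─ 1
            └─ 0
               ├─ 0 *
               │  └─ 1 *
               │     └─ 1
               │        └─ 0 *
               └─ 1 *
                  ├─ 0
                  │  ├─ 0 *
                  │  └─ 1
                  │     └─ 1
                  │        └─ 0
                  │           └─ 0 *
                  └─ 1 *
Counting every labelled node above: 17.

17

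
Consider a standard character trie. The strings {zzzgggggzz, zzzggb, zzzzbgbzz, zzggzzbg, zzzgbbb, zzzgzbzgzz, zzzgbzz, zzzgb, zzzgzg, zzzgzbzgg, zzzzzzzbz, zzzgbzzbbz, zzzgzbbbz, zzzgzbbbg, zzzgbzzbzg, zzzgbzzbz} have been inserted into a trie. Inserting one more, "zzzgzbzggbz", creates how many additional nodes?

"zzzgzbzgg" is already a path in the trie; the remaining "bz" must be added.
New nodes needed: |"zzzgzbzggbz"| − 9 = 11 − 9 = 2.

2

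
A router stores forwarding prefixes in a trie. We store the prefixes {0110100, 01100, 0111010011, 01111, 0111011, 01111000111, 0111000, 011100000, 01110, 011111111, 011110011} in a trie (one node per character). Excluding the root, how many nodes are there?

33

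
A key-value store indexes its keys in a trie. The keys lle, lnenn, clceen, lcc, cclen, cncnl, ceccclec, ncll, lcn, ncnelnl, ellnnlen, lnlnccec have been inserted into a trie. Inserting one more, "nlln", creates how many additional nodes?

"n" is already a path in the trie; the remaining "lln" must be added.
Each of the 3 remaining characters creates one node.

3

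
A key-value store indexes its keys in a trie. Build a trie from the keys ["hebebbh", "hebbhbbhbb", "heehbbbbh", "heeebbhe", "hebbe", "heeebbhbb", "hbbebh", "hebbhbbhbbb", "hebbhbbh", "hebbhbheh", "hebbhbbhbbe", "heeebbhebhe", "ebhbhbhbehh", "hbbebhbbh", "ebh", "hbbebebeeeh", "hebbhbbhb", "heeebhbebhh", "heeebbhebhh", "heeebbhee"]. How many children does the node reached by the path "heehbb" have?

1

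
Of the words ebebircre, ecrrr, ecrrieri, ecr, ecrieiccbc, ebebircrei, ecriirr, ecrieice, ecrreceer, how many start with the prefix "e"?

9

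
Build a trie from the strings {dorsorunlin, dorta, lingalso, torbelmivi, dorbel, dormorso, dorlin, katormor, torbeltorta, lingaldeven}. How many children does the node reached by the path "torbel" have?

Follow the path "torbel" to its node, then look at its outgoing edges.
Distinct next characters after "torbel": m, t.
That node has 2 child edges.

2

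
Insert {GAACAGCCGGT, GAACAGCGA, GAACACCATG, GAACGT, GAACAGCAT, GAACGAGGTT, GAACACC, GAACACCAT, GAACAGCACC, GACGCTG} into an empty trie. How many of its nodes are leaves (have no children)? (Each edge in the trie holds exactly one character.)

A leaf is a node with no children — equivalently, the end of a word that is not a proper prefix of any other stored word.
Those words: "GAACACCATG", "GAACAGCACC", "GAACAGCAT", "GAACAGCCGGT", "GAACAGCGA", "GAACGAGGTT", "GAACGT", "GACGCTG"
Leaf count: 8

8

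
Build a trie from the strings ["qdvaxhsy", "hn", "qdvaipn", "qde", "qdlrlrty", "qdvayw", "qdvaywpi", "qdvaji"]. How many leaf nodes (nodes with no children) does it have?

Leaves are exactly the stored words that no other stored word extends.
Those words: "hn", "qde", "qdlrlrty", "qdvaipn", "qdvaji", "qdvaxhsy", "qdvaywpi"
Leaf count: 7

7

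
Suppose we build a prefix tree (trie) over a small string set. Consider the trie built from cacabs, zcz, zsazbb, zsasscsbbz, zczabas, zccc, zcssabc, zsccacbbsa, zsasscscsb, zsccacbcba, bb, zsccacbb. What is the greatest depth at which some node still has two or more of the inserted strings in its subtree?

Equivalently: take the maximum, over all pairs, of their longest common prefix length.
"zsccacbb" and "zsccacbbsa" agree on "zsccacbb" (8 characters) before diverging; nothing deeper is shared.
Longest shared-prefix length: 8

8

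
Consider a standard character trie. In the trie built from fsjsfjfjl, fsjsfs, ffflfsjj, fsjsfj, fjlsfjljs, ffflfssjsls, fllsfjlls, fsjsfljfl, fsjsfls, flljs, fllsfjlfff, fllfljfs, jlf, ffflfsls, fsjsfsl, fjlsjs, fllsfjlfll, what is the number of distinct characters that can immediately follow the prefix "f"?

The children of the "f" node are the distinct next characters among strings starting with "f".
Distinct next characters after "f": f, j, l, s.
That node has 4 child edges.

4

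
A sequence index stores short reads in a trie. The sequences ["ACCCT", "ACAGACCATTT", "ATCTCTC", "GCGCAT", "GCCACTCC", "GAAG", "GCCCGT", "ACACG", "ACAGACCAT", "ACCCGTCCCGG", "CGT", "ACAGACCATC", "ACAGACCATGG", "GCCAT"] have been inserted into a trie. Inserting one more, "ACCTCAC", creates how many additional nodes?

The longest prefix of "ACCTCAC" already in the trie is "ACC" (length 3).
New nodes needed: |"ACCTCAC"| − 3 = 7 − 3 = 4.

4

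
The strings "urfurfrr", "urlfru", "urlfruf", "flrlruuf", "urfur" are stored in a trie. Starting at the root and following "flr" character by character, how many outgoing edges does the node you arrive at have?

Follow the path "flr" to its node, then look at its outgoing edges.
Distinct next characters after "flr": l.
That node has 1 child edge.

1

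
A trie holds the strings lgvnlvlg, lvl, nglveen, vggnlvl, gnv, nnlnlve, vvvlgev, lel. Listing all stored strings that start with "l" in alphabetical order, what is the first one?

lel

Words with prefix "l", in lexicographic order: "lel", "lgvnlvlg", "lvl"
The 1st is lel.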